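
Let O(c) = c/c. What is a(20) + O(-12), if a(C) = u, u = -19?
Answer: -18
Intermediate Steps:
a(C) = -19
O(c) = 1
a(20) + O(-12) = -19 + 1 = -18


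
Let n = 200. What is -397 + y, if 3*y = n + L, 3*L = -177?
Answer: -350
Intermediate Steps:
L = -59 (L = (1/3)*(-177) = -59)
y = 47 (y = (200 - 59)/3 = (1/3)*141 = 47)
-397 + y = -397 + 47 = -350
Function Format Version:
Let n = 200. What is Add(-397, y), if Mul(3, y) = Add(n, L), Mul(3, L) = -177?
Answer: -350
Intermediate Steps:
L = -59 (L = Mul(Rational(1, 3), -177) = -59)
y = 47 (y = Mul(Rational(1, 3), Add(200, -59)) = Mul(Rational(1, 3), 141) = 47)
Add(-397, y) = Add(-397, 47) = -350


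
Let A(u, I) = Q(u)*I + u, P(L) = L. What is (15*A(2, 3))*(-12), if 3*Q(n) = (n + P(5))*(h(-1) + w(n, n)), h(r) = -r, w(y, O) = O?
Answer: -4140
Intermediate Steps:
Q(n) = (1 + n)*(5 + n)/3 (Q(n) = ((n + 5)*(-1*(-1) + n))/3 = ((5 + n)*(1 + n))/3 = ((1 + n)*(5 + n))/3 = (1 + n)*(5 + n)/3)
A(u, I) = u + I*(5/3 + 2*u + u²/3) (A(u, I) = (5/3 + 2*u + u²/3)*I + u = I*(5/3 + 2*u + u²/3) + u = u + I*(5/3 + 2*u + u²/3))
(15*A(2, 3))*(-12) = (15*(2 + (⅓)*3*(5 + 2² + 6*2)))*(-12) = (15*(2 + (⅓)*3*(5 + 4 + 12)))*(-12) = (15*(2 + (⅓)*3*21))*(-12) = (15*(2 + 21))*(-12) = (15*23)*(-12) = 345*(-12) = -4140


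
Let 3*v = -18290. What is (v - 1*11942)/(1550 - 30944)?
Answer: 27058/44091 ≈ 0.61369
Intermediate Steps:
v = -18290/3 (v = (⅓)*(-18290) = -18290/3 ≈ -6096.7)
(v - 1*11942)/(1550 - 30944) = (-18290/3 - 1*11942)/(1550 - 30944) = (-18290/3 - 11942)/(-29394) = -54116/3*(-1/29394) = 27058/44091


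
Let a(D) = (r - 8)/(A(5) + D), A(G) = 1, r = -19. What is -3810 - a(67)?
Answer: -259053/68 ≈ -3809.6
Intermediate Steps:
a(D) = -27/(1 + D) (a(D) = (-19 - 8)/(1 + D) = -27/(1 + D))
-3810 - a(67) = -3810 - (-27)/(1 + 67) = -3810 - (-27)/68 = -3810 - 1*(-27/68) = -3810 + 27/68 = -259053/68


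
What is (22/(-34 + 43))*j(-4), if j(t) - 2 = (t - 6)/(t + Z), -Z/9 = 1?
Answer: 88/13 ≈ 6.7692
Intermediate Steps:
Z = -9 (Z = -9*1 = -9)
j(t) = 2 + (-6 + t)/(-9 + t) (j(t) = 2 + (t - 6)/(t - 9) = 2 + (-6 + t)/(-9 + t))
(22/(-34 + 43))*j(-4) = (22/(-34 + 43))*(3*(-8 - 4)/(-9 - 4)) = (22/9)*(3*(-12)/(-13)) = ((1/9)*22)*(3*(-1/13)*(-12)) = (22/9)*(36/13) = 88/13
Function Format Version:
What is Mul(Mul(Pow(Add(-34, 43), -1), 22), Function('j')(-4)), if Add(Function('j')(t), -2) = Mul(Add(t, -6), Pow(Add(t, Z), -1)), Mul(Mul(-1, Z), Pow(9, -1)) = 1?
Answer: Rational(88, 13) ≈ 6.7692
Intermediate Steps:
Z = -9 (Z = Mul(-9, 1) = -9)
Function('j')(t) = Add(2, Mul(Pow(Add(-9, t), -1), Add(-6, t))) (Function('j')(t) = Add(2, Mul(Add(t, -6), Pow(Add(t, -9), -1))) = Add(2, Mul(Add(-6, t), Pow(Add(-9, t), -1))) = Add(2, Mul(Pow(Add(-9, t), -1), Add(-6, t))))
Mul(Mul(Pow(Add(-34, 43), -1), 22), Function('j')(-4)) = Mul(Mul(Pow(Add(-34, 43), -1), 22), Mul(3, Pow(Add(-9, -4), -1), Add(-8, -4))) = Mul(Mul(Pow(9, -1), 22), Mul(3, Pow(-13, -1), -12)) = Mul(Mul(Rational(1, 9), 22), Mul(3, Rational(-1, 13), -12)) = Mul(Rational(22, 9), Rational(36, 13)) = Rational(88, 13)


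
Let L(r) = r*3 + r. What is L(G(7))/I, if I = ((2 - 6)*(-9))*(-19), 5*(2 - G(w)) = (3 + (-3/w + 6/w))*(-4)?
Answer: -166/5985 ≈ -0.027736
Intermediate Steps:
G(w) = 22/5 + 12/(5*w) (G(w) = 2 - (3 + (-3/w + 6/w))*(-4)/5 = 2 - (3 + 3/w)*(-4)/5 = 2 - (-12 - 12/w)/5 = 2 + (12/5 + 12/(5*w)) = 22/5 + 12/(5*w))
L(r) = 4*r (L(r) = 3*r + r = 4*r)
I = -684 (I = -4*(-9)*(-19) = 36*(-19) = -684)
L(G(7))/I = (4*((⅖)*(6 + 11*7)/7))/(-684) = (4*((⅖)*(⅐)*(6 + 77)))*(-1/684) = (4*((⅖)*(⅐)*83))*(-1/684) = (4*(166/35))*(-1/684) = (664/35)*(-1/684) = -166/5985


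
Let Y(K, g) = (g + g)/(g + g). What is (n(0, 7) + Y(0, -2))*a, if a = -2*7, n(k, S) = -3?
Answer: 28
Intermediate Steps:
a = -14
Y(K, g) = 1 (Y(K, g) = (2*g)/((2*g)) = (2*g)*(1/(2*g)) = 1)
(n(0, 7) + Y(0, -2))*a = (-3 + 1)*(-14) = -2*(-14) = 28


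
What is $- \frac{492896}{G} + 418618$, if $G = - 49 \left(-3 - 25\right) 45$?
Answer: $\frac{6461245606}{15435} \approx 4.1861 \cdot 10^{5}$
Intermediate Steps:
$G = 61740$ ($G = \left(-49\right) \left(-28\right) 45 = 1372 \cdot 45 = 61740$)
$- \frac{492896}{G} + 418618 = - \frac{492896}{61740} + 418618 = \left(-492896\right) \frac{1}{61740} + 418618 = - \frac{123224}{15435} + 418618 = \frac{6461245606}{15435}$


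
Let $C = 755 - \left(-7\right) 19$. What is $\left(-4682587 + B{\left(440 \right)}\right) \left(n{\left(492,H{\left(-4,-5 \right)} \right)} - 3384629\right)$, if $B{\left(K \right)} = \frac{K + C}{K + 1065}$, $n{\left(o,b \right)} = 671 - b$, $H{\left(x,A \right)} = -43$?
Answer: $\frac{4769487494051781}{301} \approx 1.5845 \cdot 10^{13}$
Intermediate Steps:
$C = 888$ ($C = 755 - -133 = 755 + 133 = 888$)
$B{\left(K \right)} = \frac{888 + K}{1065 + K}$ ($B{\left(K \right)} = \frac{K + 888}{K + 1065} = \frac{888 + K}{1065 + K}$)
$\left(-4682587 + B{\left(440 \right)}\right) \left(n{\left(492,H{\left(-4,-5 \right)} \right)} - 3384629\right) = \left(-4682587 + \frac{888 + 440}{1065 + 440}\right) \left(\left(671 - -43\right) - 3384629\right) = \left(-4682587 + \frac{1}{1505} \cdot 1328\right) \left(\left(671 + 43\right) - 3384629\right) = \left(-4682587 + \frac{1}{1505} \cdot 1328\right) \left(714 - 3384629\right) = \left(-4682587 + \frac{1328}{1505}\right) \left(-3383915\right) = \left(- \frac{7047292107}{1505}\right) \left(-3383915\right) = \frac{4769487494051781}{301}$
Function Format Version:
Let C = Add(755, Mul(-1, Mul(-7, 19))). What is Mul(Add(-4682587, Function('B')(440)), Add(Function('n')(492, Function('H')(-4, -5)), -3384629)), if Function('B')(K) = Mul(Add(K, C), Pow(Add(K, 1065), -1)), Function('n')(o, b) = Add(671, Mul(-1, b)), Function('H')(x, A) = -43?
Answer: Rational(4769487494051781, 301) ≈ 1.5845e+13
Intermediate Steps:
C = 888 (C = Add(755, Mul(-1, -133)) = Add(755, 133) = 888)
Function('B')(K) = Mul(Pow(Add(1065, K), -1), Add(888, K)) (Function('B')(K) = Mul(Add(K, 888), Pow(Add(K, 1065), -1)) = Mul(Add(888, K), Pow(Add(1065, K), -1)) = Mul(Pow(Add(1065, K), -1), Add(888, K)))
Mul(Add(-4682587, Function('B')(440)), Add(Function('n')(492, Function('H')(-4, -5)), -3384629)) = Mul(Add(-4682587, Mul(Pow(Add(1065, 440), -1), Add(888, 440))), Add(Add(671, Mul(-1, -43)), -3384629)) = Mul(Add(-4682587, Mul(Pow(1505, -1), 1328)), Add(Add(671, 43), -3384629)) = Mul(Add(-4682587, Mul(Rational(1, 1505), 1328)), Add(714, -3384629)) = Mul(Add(-4682587, Rational(1328, 1505)), -3383915) = Mul(Rational(-7047292107, 1505), -3383915) = Rational(4769487494051781, 301)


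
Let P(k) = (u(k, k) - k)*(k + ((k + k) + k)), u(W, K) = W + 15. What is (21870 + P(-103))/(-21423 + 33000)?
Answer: 5230/3859 ≈ 1.3553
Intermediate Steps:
u(W, K) = 15 + W
P(k) = 60*k (P(k) = ((15 + k) - k)*(k + ((k + k) + k)) = 15*(k + (2*k + k)) = 15*(k + 3*k) = 15*(4*k) = 60*k)
(21870 + P(-103))/(-21423 + 33000) = (21870 + 60*(-103))/(-21423 + 33000) = (21870 - 6180)/11577 = 15690*(1/11577) = 5230/3859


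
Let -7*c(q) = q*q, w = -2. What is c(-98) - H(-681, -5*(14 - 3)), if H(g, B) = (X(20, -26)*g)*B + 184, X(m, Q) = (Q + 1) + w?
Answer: 1009729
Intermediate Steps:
X(m, Q) = -1 + Q (X(m, Q) = (Q + 1) - 2 = (1 + Q) - 2 = -1 + Q)
H(g, B) = 184 - 27*B*g (H(g, B) = ((-1 - 26)*g)*B + 184 = (-27*g)*B + 184 = -27*B*g + 184 = 184 - 27*B*g)
c(q) = -q²/7 (c(q) = -q*q/7 = -q²/7)
c(-98) - H(-681, -5*(14 - 3)) = -⅐*(-98)² - (184 - 27*(-5*(14 - 3))*(-681)) = -⅐*9604 - (184 - 27*(-5*11)*(-681)) = -1372 - (184 - 27*(-55)*(-681)) = -1372 - (184 - 1011285) = -1372 - 1*(-1011101) = -1372 + 1011101 = 1009729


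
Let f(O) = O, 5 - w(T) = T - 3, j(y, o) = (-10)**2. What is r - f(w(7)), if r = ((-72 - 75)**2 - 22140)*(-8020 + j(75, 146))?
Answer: 4205519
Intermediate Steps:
j(y, o) = 100
w(T) = 8 - T (w(T) = 5 - (T - 3) = 5 - (-3 + T) = 5 + (3 - T) = 8 - T)
r = 4205520 (r = ((-72 - 75)**2 - 22140)*(-8020 + 100) = ((-147)**2 - 22140)*(-7920) = (21609 - 22140)*(-7920) = -531*(-7920) = 4205520)
r - f(w(7)) = 4205520 - (8 - 1*7) = 4205520 - (8 - 7) = 4205520 - 1*1 = 4205520 - 1 = 4205519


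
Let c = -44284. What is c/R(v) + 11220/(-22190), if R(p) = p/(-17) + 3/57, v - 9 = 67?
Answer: 31738380214/3166513 ≈ 10023.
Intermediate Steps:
v = 76 (v = 9 + 67 = 76)
R(p) = 1/19 - p/17 (R(p) = p*(-1/17) + 3*(1/57) = -p/17 + 1/19 = 1/19 - p/17)
c/R(v) + 11220/(-22190) = -44284/(1/19 - 1/17*76) + 11220/(-22190) = -44284/(1/19 - 76/17) + 11220*(-1/22190) = -44284/(-1427/323) - 1122/2219 = -44284*(-323/1427) - 1122/2219 = 14303732/1427 - 1122/2219 = 31738380214/3166513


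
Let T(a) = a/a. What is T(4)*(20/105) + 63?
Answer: 1327/21 ≈ 63.190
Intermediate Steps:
T(a) = 1
T(4)*(20/105) + 63 = 1*(20/105) + 63 = 1*(20*(1/105)) + 63 = 1*(4/21) + 63 = 4/21 + 63 = 1327/21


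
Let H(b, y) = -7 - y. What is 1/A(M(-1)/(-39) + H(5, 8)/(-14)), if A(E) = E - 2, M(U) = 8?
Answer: -546/619 ≈ -0.88207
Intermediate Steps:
A(E) = -2 + E
1/A(M(-1)/(-39) + H(5, 8)/(-14)) = 1/(-2 + (8/(-39) + (-7 - 1*8)/(-14))) = 1/(-2 + (8*(-1/39) + (-7 - 8)*(-1/14))) = 1/(-2 + (-8/39 - 15*(-1/14))) = 1/(-2 + (-8/39 + 15/14)) = 1/(-2 + 473/546) = 1/(-619/546) = -546/619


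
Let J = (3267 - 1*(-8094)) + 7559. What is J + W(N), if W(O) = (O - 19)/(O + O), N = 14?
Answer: 529755/28 ≈ 18920.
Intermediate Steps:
W(O) = (-19 + O)/(2*O) (W(O) = (-19 + O)/((2*O)) = (-19 + O)*(1/(2*O)) = (-19 + O)/(2*O))
J = 18920 (J = (3267 + 8094) + 7559 = 11361 + 7559 = 18920)
J + W(N) = 18920 + (1/2)*(-19 + 14)/14 = 18920 + (1/2)*(1/14)*(-5) = 18920 - 5/28 = 529755/28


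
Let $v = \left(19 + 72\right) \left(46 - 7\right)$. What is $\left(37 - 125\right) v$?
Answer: $-312312$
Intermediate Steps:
$v = 3549$ ($v = 91 \cdot 39 = 3549$)
$\left(37 - 125\right) v = \left(37 - 125\right) 3549 = \left(-88\right) 3549 = -312312$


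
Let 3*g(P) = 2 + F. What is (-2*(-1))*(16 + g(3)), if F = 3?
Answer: 106/3 ≈ 35.333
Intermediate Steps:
g(P) = 5/3 (g(P) = (2 + 3)/3 = (⅓)*5 = 5/3)
(-2*(-1))*(16 + g(3)) = (-2*(-1))*(16 + 5/3) = 2*(53/3) = 106/3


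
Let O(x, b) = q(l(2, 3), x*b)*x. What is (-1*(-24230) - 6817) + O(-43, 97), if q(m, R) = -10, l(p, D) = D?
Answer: 17843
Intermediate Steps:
O(x, b) = -10*x
(-1*(-24230) - 6817) + O(-43, 97) = (-1*(-24230) - 6817) - 10*(-43) = (24230 - 6817) + 430 = 17413 + 430 = 17843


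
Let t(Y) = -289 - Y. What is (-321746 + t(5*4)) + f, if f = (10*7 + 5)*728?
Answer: -267455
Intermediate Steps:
f = 54600 (f = (70 + 5)*728 = 75*728 = 54600)
(-321746 + t(5*4)) + f = (-321746 + (-289 - 5*4)) + 54600 = (-321746 + (-289 - 1*20)) + 54600 = (-321746 + (-289 - 20)) + 54600 = (-321746 - 309) + 54600 = -322055 + 54600 = -267455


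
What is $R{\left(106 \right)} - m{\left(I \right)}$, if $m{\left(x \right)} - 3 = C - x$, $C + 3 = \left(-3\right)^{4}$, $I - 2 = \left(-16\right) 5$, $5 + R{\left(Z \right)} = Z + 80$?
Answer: $22$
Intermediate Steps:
$R{\left(Z \right)} = 75 + Z$ ($R{\left(Z \right)} = -5 + \left(Z + 80\right) = -5 + \left(80 + Z\right) = 75 + Z$)
$I = -78$ ($I = 2 - 80 = -78$)
$C = 78$ ($C = -3 + \left(-3\right)^{4} = -3 + 81 = 78$)
$m{\left(x \right)} = 81 - x$ ($m{\left(x \right)} = 3 - \left(-78 + x\right) = 81 - x$)
$R{\left(106 \right)} - m{\left(I \right)} = \left(75 + 106\right) - \left(81 - -78\right) = 181 - \left(81 + 78\right) = 181 - 159 = 22$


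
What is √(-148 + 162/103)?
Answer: I*√1553446/103 ≈ 12.101*I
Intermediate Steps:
√(-148 + 162/103) = √(-15082/103) = I*√1553446/103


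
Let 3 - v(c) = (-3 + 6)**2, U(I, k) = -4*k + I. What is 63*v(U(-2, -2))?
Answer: -378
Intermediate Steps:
U(I, k) = I - 4*k
v(c) = -6 (v(c) = 3 - (-3 + 6)**2 = 3 - 1*3**2 = 3 - 1*9 = 3 - 9 = -6)
63*v(U(-2, -2)) = 63*(-6) = -378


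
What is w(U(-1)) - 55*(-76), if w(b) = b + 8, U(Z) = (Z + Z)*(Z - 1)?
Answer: 4192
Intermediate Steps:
U(Z) = 2*Z*(-1 + Z) (U(Z) = (2*Z)*(-1 + Z) = 2*Z*(-1 + Z))
w(b) = 8 + b
w(U(-1)) - 55*(-76) = (8 + 2*(-1)*(-1 - 1)) - 55*(-76) = (8 + 2*(-1)*(-2)) + 4180 = (8 + 4) + 4180 = 12 + 4180 = 4192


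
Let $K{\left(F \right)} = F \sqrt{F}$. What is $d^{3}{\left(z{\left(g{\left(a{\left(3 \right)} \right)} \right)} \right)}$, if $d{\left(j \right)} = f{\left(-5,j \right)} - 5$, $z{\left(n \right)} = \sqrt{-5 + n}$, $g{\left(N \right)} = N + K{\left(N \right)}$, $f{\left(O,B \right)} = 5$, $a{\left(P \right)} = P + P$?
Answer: $0$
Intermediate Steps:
$a{\left(P \right)} = 2 P$
$K{\left(F \right)} = F^{\frac{3}{2}}$
$g{\left(N \right)} = N + N^{\frac{3}{2}}$
$d{\left(j \right)} = 0$ ($d{\left(j \right)} = 5 - 5 = 0$)
$d^{3}{\left(z{\left(g{\left(a{\left(3 \right)} \right)} \right)} \right)} = 0^{3} = 0$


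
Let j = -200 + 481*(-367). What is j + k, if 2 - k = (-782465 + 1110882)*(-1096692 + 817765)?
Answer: 91604191834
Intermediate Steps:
j = -176727 (j = -200 - 176527 = -176727)
k = 91604368561 (k = 2 - (-782465 + 1110882)*(-1096692 + 817765) = 2 - 328417*(-278927) = 2 - 1*(-91604368559) = 2 + 91604368559 = 91604368561)
j + k = -176727 + 91604368561 = 91604191834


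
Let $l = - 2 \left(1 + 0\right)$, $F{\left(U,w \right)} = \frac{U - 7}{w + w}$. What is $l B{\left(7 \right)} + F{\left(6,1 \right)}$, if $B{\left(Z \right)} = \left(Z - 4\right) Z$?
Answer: $- \frac{85}{2} \approx -42.5$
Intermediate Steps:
$F{\left(U,w \right)} = \frac{-7 + U}{2 w}$
$B{\left(Z \right)} = Z \left(-4 + Z\right)$ ($B{\left(Z \right)} = \left(-4 + Z\right) Z = Z \left(-4 + Z\right)$)
$l = -2$ ($l = \left(-2\right) 1 = -2$)
$l B{\left(7 \right)} + F{\left(6,1 \right)} = - 2 \cdot 7 \left(-4 + 7\right) + \frac{-7 + 6}{2 \cdot 1} = - 2 \cdot 7 \cdot 3 + \frac{1}{2} \cdot 1 \left(-1\right) = \left(-2\right) 21 - \frac{1}{2} = -42 - \frac{1}{2} = - \frac{85}{2}$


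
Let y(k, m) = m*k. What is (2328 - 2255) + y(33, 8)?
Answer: 337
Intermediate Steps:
y(k, m) = k*m
(2328 - 2255) + y(33, 8) = (2328 - 2255) + 33*8 = 73 + 264 = 337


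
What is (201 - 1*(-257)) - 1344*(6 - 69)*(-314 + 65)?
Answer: -21082870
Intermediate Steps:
(201 - 1*(-257)) - 1344*(6 - 69)*(-314 + 65) = (201 + 257) - (-84672)*(-249) = 458 - 1344*15687 = 458 - 21083328 = -21082870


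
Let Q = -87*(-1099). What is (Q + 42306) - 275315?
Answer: -137396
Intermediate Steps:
Q = 95613
(Q + 42306) - 275315 = (95613 + 42306) - 275315 = 137919 - 275315 = -137396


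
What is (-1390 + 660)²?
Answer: 532900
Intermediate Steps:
(-1390 + 660)² = (-730)² = 532900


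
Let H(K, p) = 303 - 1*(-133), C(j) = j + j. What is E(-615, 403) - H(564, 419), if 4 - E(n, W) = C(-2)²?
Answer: -448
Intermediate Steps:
C(j) = 2*j
H(K, p) = 436 (H(K, p) = 303 + 133 = 436)
E(n, W) = -12 (E(n, W) = 4 - (2*(-2))² = 4 - 1*(-4)² = 4 - 1*16 = 4 - 16 = -12)
E(-615, 403) - H(564, 419) = -12 - 1*436 = -12 - 436 = -448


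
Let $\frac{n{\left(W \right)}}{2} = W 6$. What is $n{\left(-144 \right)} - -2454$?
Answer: $726$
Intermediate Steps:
$n{\left(W \right)} = 12 W$ ($n{\left(W \right)} = 2 W 6 = 2 \cdot 6 W = 12 W$)
$n{\left(-144 \right)} - -2454 = 12 \left(-144\right) - -2454 = -1728 + 2454 = 726$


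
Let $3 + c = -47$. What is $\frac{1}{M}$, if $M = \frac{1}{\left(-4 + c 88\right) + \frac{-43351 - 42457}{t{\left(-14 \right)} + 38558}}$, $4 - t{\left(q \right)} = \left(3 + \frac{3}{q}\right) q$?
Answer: $- \frac{170084612}{38601} \approx -4406.2$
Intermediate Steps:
$t{\left(q \right)} = 4 - q \left(3 + \frac{3}{q}\right)$ ($t{\left(q \right)} = 4 - \left(3 + \frac{3}{q}\right) q = 4 - q \left(3 + \frac{3}{q}\right)$)
$c = -50$ ($c = -3 - 47 = -50$)
$M = - \frac{38601}{170084612}$ ($M = \frac{1}{\left(-4 - 4400\right) + \frac{-43351 - 42457}{\left(1 - -42\right) + 38558}} = \frac{1}{\left(-4 - 4400\right) - \frac{85808}{\left(1 + 42\right) + 38558}} = \frac{1}{-4404 - \frac{85808}{43 + 38558}} = \frac{1}{-4404 - \frac{85808}{38601}} = \frac{1}{- \frac{170084612}{38601}} = - \frac{38601}{170084612} \approx -0.00022695$)
$\frac{1}{M} = \frac{1}{- \frac{38601}{170084612}} = - \frac{170084612}{38601}$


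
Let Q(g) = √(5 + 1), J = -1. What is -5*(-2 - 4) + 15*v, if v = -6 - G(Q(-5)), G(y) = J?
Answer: -45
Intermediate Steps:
Q(g) = √6
G(y) = -1
v = -5 (v = -6 - 1*(-1) = -6 + 1 = -5)
-5*(-2 - 4) + 15*v = -5*(-2 - 4) + 15*(-5) = -5*(-6) - 75 = 30 - 75 = -45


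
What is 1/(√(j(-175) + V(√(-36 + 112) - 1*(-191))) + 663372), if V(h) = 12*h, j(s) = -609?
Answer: 1/(663372 + √(1683 + 24*√19)) ≈ 1.5074e-6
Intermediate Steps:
1/(√(j(-175) + V(√(-36 + 112) - 1*(-191))) + 663372) = 1/(√(-609 + 12*(√(-36 + 112) - 1*(-191))) + 663372) = 1/(√(-609 + 12*(√76 + 191)) + 663372) = 1/(√(-609 + 12*(2*√19 + 191)) + 663372) = 1/(√(-609 + 12*(191 + 2*√19)) + 663372) = 1/(√(-609 + (2292 + 24*√19)) + 663372) = 1/(√(1683 + 24*√19) + 663372) = 1/(663372 + √(1683 + 24*√19))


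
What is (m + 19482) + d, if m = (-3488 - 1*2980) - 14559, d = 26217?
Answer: 24672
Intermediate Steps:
m = -21027 (m = (-3488 - 2980) - 14559 = -6468 - 14559 = -21027)
(m + 19482) + d = (-21027 + 19482) + 26217 = -1545 + 26217 = 24672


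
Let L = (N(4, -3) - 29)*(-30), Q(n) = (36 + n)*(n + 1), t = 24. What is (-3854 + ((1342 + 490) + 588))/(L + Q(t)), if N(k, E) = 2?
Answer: -239/385 ≈ -0.62078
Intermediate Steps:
Q(n) = (1 + n)*(36 + n) (Q(n) = (36 + n)*(1 + n) = (1 + n)*(36 + n))
L = 810 (L = (2 - 29)*(-30) = -27*(-30) = 810)
(-3854 + ((1342 + 490) + 588))/(L + Q(t)) = (-3854 + ((1342 + 490) + 588))/(810 + (36 + 24² + 37*24)) = (-3854 + (1832 + 588))/(810 + (36 + 576 + 888)) = (-3854 + 2420)/(810 + 1500) = -1434/2310 = -1434*1/2310 = -239/385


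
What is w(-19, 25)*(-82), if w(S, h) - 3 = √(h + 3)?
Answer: -246 - 164*√7 ≈ -679.90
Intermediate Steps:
w(S, h) = 3 + √(3 + h) (w(S, h) = 3 + √(h + 3) = 3 + √(3 + h))
w(-19, 25)*(-82) = (3 + √(3 + 25))*(-82) = (3 + √28)*(-82) = (3 + 2*√7)*(-82) = -246 - 164*√7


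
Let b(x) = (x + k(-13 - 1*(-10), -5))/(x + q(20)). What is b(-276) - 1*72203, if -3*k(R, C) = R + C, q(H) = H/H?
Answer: -11913331/165 ≈ -72202.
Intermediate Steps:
q(H) = 1
k(R, C) = -C/3 - R/3 (k(R, C) = -(R + C)/3 = -(C + R)/3 = -C/3 - R/3)
b(x) = (8/3 + x)/(1 + x) (b(x) = (x + (-1/3*(-5) - (-13 - 1*(-10))/3))/(x + 1) = (x + (5/3 - (-13 + 10)/3))/(1 + x) = (x + (5/3 - 1/3*(-3)))/(1 + x) = (x + (5/3 + 1))/(1 + x) = (x + 8/3)/(1 + x) = (8/3 + x)/(1 + x))
b(-276) - 1*72203 = (8/3 - 276)/(1 - 276) - 1*72203 = -820/3/(-275) - 72203 = -1/275*(-820/3) - 72203 = 164/165 - 72203 = -11913331/165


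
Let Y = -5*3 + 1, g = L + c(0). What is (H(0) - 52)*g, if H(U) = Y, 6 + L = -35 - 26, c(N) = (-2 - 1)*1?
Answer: 4620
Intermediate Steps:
c(N) = -3 (c(N) = -3*1 = -3)
L = -67 (L = -6 + (-35 - 26) = -6 - 61 = -67)
g = -70 (g = -67 - 3 = -70)
Y = -14 (Y = -15 + 1 = -14)
H(U) = -14
(H(0) - 52)*g = (-14 - 52)*(-70) = -66*(-70) = 4620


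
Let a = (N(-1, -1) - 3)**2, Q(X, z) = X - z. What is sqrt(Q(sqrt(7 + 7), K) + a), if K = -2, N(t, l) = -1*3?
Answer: sqrt(38 + sqrt(14)) ≈ 6.4608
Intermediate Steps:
N(t, l) = -3
a = 36 (a = (-3 - 3)**2 = (-6)**2 = 36)
sqrt(Q(sqrt(7 + 7), K) + a) = sqrt((sqrt(7 + 7) - 1*(-2)) + 36) = sqrt((sqrt(14) + 2) + 36) = sqrt((2 + sqrt(14)) + 36) = sqrt(38 + sqrt(14))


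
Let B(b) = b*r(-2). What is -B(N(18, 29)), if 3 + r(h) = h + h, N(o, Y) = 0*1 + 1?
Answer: 7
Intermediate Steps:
N(o, Y) = 1 (N(o, Y) = 0 + 1 = 1)
r(h) = -3 + 2*h (r(h) = -3 + (h + h) = -3 + 2*h)
B(b) = -7*b (B(b) = b*(-3 + 2*(-2)) = b*(-3 - 4) = b*(-7) = -7*b)
-B(N(18, 29)) = -(-7) = -1*(-7) = 7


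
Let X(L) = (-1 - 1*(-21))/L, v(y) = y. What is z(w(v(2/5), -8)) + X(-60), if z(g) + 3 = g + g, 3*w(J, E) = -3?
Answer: -16/3 ≈ -5.3333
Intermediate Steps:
w(J, E) = -1 (w(J, E) = (⅓)*(-3) = -1)
X(L) = 20/L (X(L) = (-1 + 21)/L = 20/L)
z(g) = -3 + 2*g (z(g) = -3 + (g + g) = -3 + 2*g)
z(w(v(2/5), -8)) + X(-60) = (-3 + 2*(-1)) + 20/(-60) = (-3 - 2) + 20*(-1/60) = -5 - ⅓ = -16/3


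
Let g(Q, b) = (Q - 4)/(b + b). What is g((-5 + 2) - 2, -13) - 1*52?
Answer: -1343/26 ≈ -51.654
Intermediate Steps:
g(Q, b) = (-4 + Q)/(2*b) (g(Q, b) = (-4 + Q)/((2*b)) = (-4 + Q)*(1/(2*b)) = (-4 + Q)/(2*b))
g((-5 + 2) - 2, -13) - 1*52 = (½)*(-4 + ((-5 + 2) - 2))/(-13) - 1*52 = (½)*(-1/13)*(-4 + (-3 - 2)) - 52 = (½)*(-1/13)*(-4 - 5) - 52 = (½)*(-1/13)*(-9) - 52 = 9/26 - 52 = -1343/26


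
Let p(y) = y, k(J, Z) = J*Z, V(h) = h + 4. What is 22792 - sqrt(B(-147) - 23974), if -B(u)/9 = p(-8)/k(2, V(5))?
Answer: 22792 - I*sqrt(23970) ≈ 22792.0 - 154.82*I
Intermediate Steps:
V(h) = 4 + h
B(u) = 4 (B(u) = -(-72)/(2*(4 + 5)) = -(-72)/(2*9) = -(-72)/18 = -9*(-4/9) = 4)
22792 - sqrt(B(-147) - 23974) = 22792 - sqrt(4 - 23974) = 22792 - sqrt(-23970) = 22792 - I*sqrt(23970)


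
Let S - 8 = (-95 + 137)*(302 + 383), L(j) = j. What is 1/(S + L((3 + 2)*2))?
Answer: 1/28788 ≈ 3.4737e-5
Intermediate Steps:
S = 28778 (S = 8 + (-95 + 137)*(302 + 383) = 8 + 42*685 = 8 + 28770 = 28778)
1/(S + L((3 + 2)*2)) = 1/(28778 + (3 + 2)*2) = 1/(28778 + 5*2) = 1/(28778 + 10) = 1/28788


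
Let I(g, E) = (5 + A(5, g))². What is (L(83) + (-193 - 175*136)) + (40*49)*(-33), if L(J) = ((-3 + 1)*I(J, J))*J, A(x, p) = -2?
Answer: -90167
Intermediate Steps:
I(g, E) = 9 (I(g, E) = (5 - 2)² = 3² = 9)
L(J) = -18*J (L(J) = ((-3 + 1)*9)*J = (-2*9)*J = -18*J)
(L(83) + (-193 - 175*136)) + (40*49)*(-33) = (-18*83 + (-193 - 175*136)) + (40*49)*(-33) = (-1494 + (-193 - 23800)) + 1960*(-33) = (-1494 - 23993) - 64680 = -25487 - 64680 = -90167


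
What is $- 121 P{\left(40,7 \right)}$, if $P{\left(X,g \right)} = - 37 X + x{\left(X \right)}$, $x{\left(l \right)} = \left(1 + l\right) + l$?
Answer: $169279$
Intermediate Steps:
$x{\left(l \right)} = 1 + 2 l$
$P{\left(X,g \right)} = 1 - 35 X$ ($P{\left(X,g \right)} = - 37 X + \left(1 + 2 X\right) = 1 - 35 X$)
$- 121 P{\left(40,7 \right)} = - 121 \left(1 - 1400\right) = \left(-121\right) \left(-1399\right) = 169279$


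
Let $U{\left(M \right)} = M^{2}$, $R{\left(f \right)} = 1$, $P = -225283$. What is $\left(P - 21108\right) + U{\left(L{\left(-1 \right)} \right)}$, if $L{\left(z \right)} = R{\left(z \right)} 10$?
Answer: $-246291$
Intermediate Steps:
$L{\left(z \right)} = 10$ ($L{\left(z \right)} = 1 \cdot 10 = 10$)
$\left(P - 21108\right) + U{\left(L{\left(-1 \right)} \right)} = \left(-225283 - 21108\right) + 10^{2} = -246391 + 100 = -246291$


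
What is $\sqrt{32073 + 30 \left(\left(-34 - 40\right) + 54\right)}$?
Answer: $3 \sqrt{3497} \approx 177.41$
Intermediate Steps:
$\sqrt{32073 + 30 \left(\left(-34 - 40\right) + 54\right)} = \sqrt{32073 + 30 \left(-74 + 54\right)} = \sqrt{32073 + 30 \left(-20\right)} = \sqrt{32073 - 600} = \sqrt{31473} = 3 \sqrt{3497}$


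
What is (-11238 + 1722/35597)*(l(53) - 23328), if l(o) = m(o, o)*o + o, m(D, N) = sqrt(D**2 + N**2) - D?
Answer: 10434574602576/35597 - 1123704955476*sqrt(2)/35597 ≈ 2.4849e+8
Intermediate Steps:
l(o) = o + o*(-o + sqrt(2)*sqrt(o**2)) (l(o) = (sqrt(o**2 + o**2) - o)*o + o = (sqrt(2*o**2) - o)*o + o = (sqrt(2)*sqrt(o**2) - o)*o + o = (-o + sqrt(2)*sqrt(o**2))*o + o = o*(-o + sqrt(2)*sqrt(o**2)) + o = o + o*(-o + sqrt(2)*sqrt(o**2)))
(-11238 + 1722/35597)*(l(53) - 23328) = (-11238 + 1722/35597)*(53*(1 - 1*53 + sqrt(2)*sqrt(53**2)) - 23328) = (-11238 + 1722*(1/35597))*(53*(1 - 53 + sqrt(2)*sqrt(2809)) - 23328) = (-11238 + 1722/35597)*(53*(1 - 53 + sqrt(2)*53) - 23328) = -400037364*(53*(1 - 53 + 53*sqrt(2)) - 23328)/35597 = -400037364*(53*(-52 + 53*sqrt(2)) - 23328)/35597 = -400037364*((-2756 + 2809*sqrt(2)) - 23328)/35597 = -400037364*(-26084 + 2809*sqrt(2))/35597 = 10434574602576/35597 - 1123704955476*sqrt(2)/35597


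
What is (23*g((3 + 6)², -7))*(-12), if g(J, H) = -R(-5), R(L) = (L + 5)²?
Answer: 0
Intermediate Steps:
R(L) = (5 + L)²
g(J, H) = 0 (g(J, H) = -(5 - 5)² = -1*0² = -1*0 = 0)
(23*g((3 + 6)², -7))*(-12) = (23*0)*(-12) = 0*(-12) = 0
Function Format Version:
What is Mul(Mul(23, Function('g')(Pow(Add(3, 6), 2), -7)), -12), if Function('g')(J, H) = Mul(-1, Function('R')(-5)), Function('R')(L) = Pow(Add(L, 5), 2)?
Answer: 0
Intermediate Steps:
Function('R')(L) = Pow(Add(5, L), 2)
Function('g')(J, H) = 0 (Function('g')(J, H) = Mul(-1, Pow(Add(5, -5), 2)) = Mul(-1, Pow(0, 2)) = Mul(-1, 0) = 0)
Mul(Mul(23, Function('g')(Pow(Add(3, 6), 2), -7)), -12) = Mul(Mul(23, 0), -12) = Mul(0, -12) = 0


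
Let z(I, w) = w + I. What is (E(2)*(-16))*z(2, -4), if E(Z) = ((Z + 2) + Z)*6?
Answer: 1152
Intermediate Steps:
z(I, w) = I + w
E(Z) = 12 + 12*Z (E(Z) = ((2 + Z) + Z)*6 = (2 + 2*Z)*6 = 12 + 12*Z)
(E(2)*(-16))*z(2, -4) = ((12 + 12*2)*(-16))*(2 - 4) = ((12 + 24)*(-16))*(-2) = (36*(-16))*(-2) = -576*(-2) = 1152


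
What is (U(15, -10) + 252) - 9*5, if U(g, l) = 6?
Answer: 213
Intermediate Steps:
(U(15, -10) + 252) - 9*5 = (6 + 252) - 9*5 = 258 - 45 = 213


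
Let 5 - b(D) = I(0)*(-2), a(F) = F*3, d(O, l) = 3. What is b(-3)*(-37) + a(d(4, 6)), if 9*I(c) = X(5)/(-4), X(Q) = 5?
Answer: -2983/18 ≈ -165.72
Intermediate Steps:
a(F) = 3*F
I(c) = -5/36 (I(c) = (5/(-4))/9 = (5*(-¼))/9 = (⅑)*(-5/4) = -5/36)
b(D) = 85/18 (b(D) = 5 - (-5)*(-2)/36 = 5 - 1*5/18 = 5 - 5/18 = 85/18)
b(-3)*(-37) + a(d(4, 6)) = (85/18)*(-37) + 3*3 = -3145/18 + 9 = -2983/18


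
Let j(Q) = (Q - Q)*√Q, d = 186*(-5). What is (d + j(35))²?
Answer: 864900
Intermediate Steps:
d = -930
j(Q) = 0 (j(Q) = 0*√Q = 0)
(d + j(35))² = (-930 + 0)² = (-930)² = 864900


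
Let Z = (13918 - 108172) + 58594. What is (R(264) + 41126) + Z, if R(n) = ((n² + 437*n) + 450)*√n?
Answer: 5466 + 371028*√66 ≈ 3.0197e+6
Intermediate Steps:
Z = -35660 (Z = -94254 + 58594 = -35660)
R(n) = √n*(450 + n² + 437*n) (R(n) = (450 + n² + 437*n)*√n = √n*(450 + n² + 437*n))
(R(264) + 41126) + Z = (√264*(450 + 264² + 437*264) + 41126) - 35660 = ((2*√66)*(450 + 69696 + 115368) + 41126) - 35660 = ((2*√66)*185514 + 41126) - 35660 = (371028*√66 + 41126) - 35660 = (41126 + 371028*√66) - 35660 = 5466 + 371028*√66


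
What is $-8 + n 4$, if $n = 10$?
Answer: $32$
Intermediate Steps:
$-8 + n 4 = -8 + 10 \cdot 4 = -8 + 40 = 32$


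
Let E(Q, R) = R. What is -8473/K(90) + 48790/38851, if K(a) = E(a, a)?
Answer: -324793423/3496590 ≈ -92.889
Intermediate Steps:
K(a) = a
-8473/K(90) + 48790/38851 = -8473/90 + 48790/38851 = -324793423/3496590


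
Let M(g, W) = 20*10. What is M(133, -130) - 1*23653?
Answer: -23453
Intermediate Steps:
M(g, W) = 200
M(133, -130) - 1*23653 = 200 - 1*23653 = 200 - 23653 = -23453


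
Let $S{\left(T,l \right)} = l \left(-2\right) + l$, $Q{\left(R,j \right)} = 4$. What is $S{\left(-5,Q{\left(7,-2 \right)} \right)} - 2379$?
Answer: $-2383$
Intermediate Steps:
$S{\left(T,l \right)} = - l$ ($S{\left(T,l \right)} = - 2 l + l = - l$)
$S{\left(-5,Q{\left(7,-2 \right)} \right)} - 2379 = \left(-1\right) 4 - 2379 = -4 - 2379 = -2383$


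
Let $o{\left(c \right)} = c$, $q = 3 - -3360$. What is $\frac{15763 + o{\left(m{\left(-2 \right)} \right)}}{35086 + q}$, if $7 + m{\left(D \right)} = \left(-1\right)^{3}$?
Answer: $\frac{15755}{38449} \approx 0.40976$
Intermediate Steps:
$m{\left(D \right)} = -8$ ($m{\left(D \right)} = -7 + \left(-1\right)^{3} = -7 - 1 = -8$)
$q = 3363$ ($q = 3 + 3360 = 3363$)
$\frac{15763 + o{\left(m{\left(-2 \right)} \right)}}{35086 + q} = \frac{15763 - 8}{35086 + 3363} = \frac{15755}{38449}$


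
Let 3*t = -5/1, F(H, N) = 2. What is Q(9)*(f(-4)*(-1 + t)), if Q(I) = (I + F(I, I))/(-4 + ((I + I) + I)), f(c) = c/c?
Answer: -88/69 ≈ -1.2754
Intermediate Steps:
f(c) = 1
t = -5/3 (t = (-5/1)/3 = (-5*1)/3 = (⅓)*(-5) = -5/3 ≈ -1.6667)
Q(I) = (2 + I)/(-4 + 3*I) (Q(I) = (I + 2)/(-4 + ((I + I) + I)) = (2 + I)/(-4 + (2*I + I)) = (2 + I)/(-4 + 3*I))
Q(9)*(f(-4)*(-1 + t)) = ((2 + 9)/(-4 + 3*9))*(1*(-1 - 5/3)) = (11/(-4 + 27))*(1*(-8/3)) = (11/23)*(-8/3) = -88/69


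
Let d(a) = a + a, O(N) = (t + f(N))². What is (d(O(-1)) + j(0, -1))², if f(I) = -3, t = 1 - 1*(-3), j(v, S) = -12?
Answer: 100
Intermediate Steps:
t = 4 (t = 1 + 3 = 4)
O(N) = 1 (O(N) = (4 - 3)² = 1² = 1)
d(a) = 2*a
(d(O(-1)) + j(0, -1))² = (2*1 - 12)² = (2 - 12)² = (-10)² = 100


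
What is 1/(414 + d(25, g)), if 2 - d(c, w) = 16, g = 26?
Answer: 1/400 ≈ 0.0025000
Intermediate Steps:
d(c, w) = -14 (d(c, w) = 2 - 1*16 = 2 - 16 = -14)
1/(414 + d(25, g)) = 1/(414 - 14) = 1/400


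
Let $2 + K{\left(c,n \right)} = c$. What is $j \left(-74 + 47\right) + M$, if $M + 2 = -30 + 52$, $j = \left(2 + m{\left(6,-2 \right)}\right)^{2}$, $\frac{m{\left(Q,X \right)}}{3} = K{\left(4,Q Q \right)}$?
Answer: $-1708$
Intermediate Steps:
$K{\left(c,n \right)} = -2 + c$
$m{\left(Q,X \right)} = 6$ ($m{\left(Q,X \right)} = 3 \left(-2 + 4\right) = 3 \cdot 2 = 6$)
$j = 64$ ($j = \left(2 + 6\right)^{2} = 8^{2} = 64$)
$M = 20$ ($M = -2 + \left(-30 + 52\right) = -2 + 22 = 20$)
$j \left(-74 + 47\right) + M = 64 \left(-74 + 47\right) + 20 = 64 \left(-27\right) + 20 = -1728 + 20 = -1708$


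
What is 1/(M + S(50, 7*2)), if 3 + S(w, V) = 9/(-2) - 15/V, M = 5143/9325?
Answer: -65275/523499 ≈ -0.12469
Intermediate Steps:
M = 5143/9325 (M = 5143*(1/9325) = 5143/9325 ≈ 0.55153)
S(w, V) = -15/2 - 15/V (S(w, V) = -3 + (9/(-2) - 15/V) = -3 + (9*(-½) - 15/V) = -3 + (-9/2 - 15/V) = -15/2 - 15/V)
1/(M + S(50, 7*2)) = 1/(5143/9325 + (-15/2 - 15/(7*2))) = 1/(5143/9325 + (-15/2 - 15/14)) = 1/(5143/9325 - 60/7) = 1/(-523499/65275) = -65275/523499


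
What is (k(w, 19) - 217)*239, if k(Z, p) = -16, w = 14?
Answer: -55687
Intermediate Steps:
(k(w, 19) - 217)*239 = (-16 - 217)*239 = -233*239 = -55687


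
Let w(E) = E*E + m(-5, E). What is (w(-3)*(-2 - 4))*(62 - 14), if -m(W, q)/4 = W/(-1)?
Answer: 3168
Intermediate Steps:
m(W, q) = 4*W (m(W, q) = -4*W/(-1) = -4*W*(-1) = -(-4)*W = 4*W)
w(E) = -20 + E² (w(E) = E*E + 4*(-5) = E² - 20 = -20 + E²)
(w(-3)*(-2 - 4))*(62 - 14) = ((-20 + (-3)²)*(-2 - 4))*(62 - 14) = ((-20 + 9)*(-6))*48 = -11*(-6)*48 = 66*48 = 3168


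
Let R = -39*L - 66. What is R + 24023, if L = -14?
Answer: 24503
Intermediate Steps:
R = 480 (R = -39*(-14) - 66 = 546 - 66 = 480)
R + 24023 = 480 + 24023 = 24503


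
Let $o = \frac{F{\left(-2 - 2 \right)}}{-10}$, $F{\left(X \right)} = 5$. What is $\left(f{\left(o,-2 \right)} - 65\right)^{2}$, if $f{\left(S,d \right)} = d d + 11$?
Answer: $2500$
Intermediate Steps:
$o = - \frac{1}{2}$ ($o = \frac{5}{-10} = 5 \left(- \frac{1}{10}\right) = - \frac{1}{2} \approx -0.5$)
$f{\left(S,d \right)} = 11 + d^{2}$ ($f{\left(S,d \right)} = d^{2} + 11 = 11 + d^{2}$)
$\left(f{\left(o,-2 \right)} - 65\right)^{2} = \left(\left(11 + \left(-2\right)^{2}\right) - 65\right)^{2} = \left(\left(11 + 4\right) - 65\right)^{2} = \left(15 - 65\right)^{2} = \left(-50\right)^{2} = 2500$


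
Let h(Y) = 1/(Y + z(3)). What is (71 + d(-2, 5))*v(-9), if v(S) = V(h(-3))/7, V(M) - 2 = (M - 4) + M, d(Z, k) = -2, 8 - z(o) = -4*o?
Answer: -2208/119 ≈ -18.555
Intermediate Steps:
z(o) = 8 + 4*o (z(o) = 8 - (-4)*o = 8 + 4*o)
h(Y) = 1/(20 + Y) (h(Y) = 1/(Y + (8 + 4*3)) = 1/(Y + (8 + 12)) = 1/(Y + 20) = 1/(20 + Y))
V(M) = -2 + 2*M (V(M) = 2 + ((M - 4) + M) = 2 + ((-4 + M) + M) = 2 + (-4 + 2*M) = -2 + 2*M)
v(S) = -32/119 (v(S) = (-2 + 2/(20 - 3))/7 = (-2 + 2/17)*(1/7) = -32/17*1/7 = -32/119)
(71 + d(-2, 5))*v(-9) = (71 - 2)*(-32/119) = 69*(-32/119) = -2208/119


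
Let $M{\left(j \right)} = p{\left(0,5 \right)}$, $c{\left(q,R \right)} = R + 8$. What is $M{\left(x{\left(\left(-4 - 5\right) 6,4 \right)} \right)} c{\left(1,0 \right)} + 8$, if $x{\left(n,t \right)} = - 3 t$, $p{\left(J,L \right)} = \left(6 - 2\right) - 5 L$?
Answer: $-160$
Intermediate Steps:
$c{\left(q,R \right)} = 8 + R$
$p{\left(J,L \right)} = 4 - 5 L$
$M{\left(j \right)} = -21$ ($M{\left(j \right)} = 4 - 25 = -21$)
$M{\left(x{\left(\left(-4 - 5\right) 6,4 \right)} \right)} c{\left(1,0 \right)} + 8 = - 21 \left(8 + 0\right) + 8 = \left(-21\right) 8 + 8 = -168 + 8 = -160$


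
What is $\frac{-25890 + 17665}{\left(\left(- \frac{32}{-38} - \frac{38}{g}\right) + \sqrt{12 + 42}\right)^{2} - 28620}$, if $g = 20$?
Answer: $\frac{34020462856397500}{118150781805290889} - \frac{7559646850000 \sqrt{6}}{118150781805290889} \approx 0.28778$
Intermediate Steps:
$\frac{-25890 + 17665}{\left(\left(- \frac{32}{-38} - \frac{38}{g}\right) + \sqrt{12 + 42}\right)^{2} - 28620} = \frac{-25890 + 17665}{\left(\left(- \frac{32}{-38} - \frac{38}{20}\right) + \sqrt{12 + 42}\right)^{2} - 28620} = - \frac{8225}{\left(\left(\left(-32\right) \left(- \frac{1}{38}\right) - \frac{19}{10}\right) + \sqrt{54}\right)^{2} - 28620} = - \frac{8225}{\left(\left(\frac{16}{19} - \frac{19}{10}\right) + 3 \sqrt{6}\right)^{2} - 28620} = - \frac{8225}{\left(- \frac{201}{190} + 3 \sqrt{6}\right)^{2} - 28620} = - \frac{8225}{-28620 + \left(- \frac{201}{190} + 3 \sqrt{6}\right)^{2}}$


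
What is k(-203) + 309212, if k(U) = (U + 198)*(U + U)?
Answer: 311242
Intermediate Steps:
k(U) = 2*U*(198 + U) (k(U) = (198 + U)*(2*U) = 2*U*(198 + U))
k(-203) + 309212 = 2*(-203)*(198 - 203) + 309212 = 2*(-203)*(-5) + 309212 = 2030 + 309212 = 311242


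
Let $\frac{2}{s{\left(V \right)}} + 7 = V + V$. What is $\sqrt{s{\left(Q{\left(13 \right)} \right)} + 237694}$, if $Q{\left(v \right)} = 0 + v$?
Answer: $\frac{2 \sqrt{21451893}}{19} \approx 487.54$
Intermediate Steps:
$Q{\left(v \right)} = v$
$s{\left(V \right)} = \frac{2}{-7 + 2 V}$ ($s{\left(V \right)} = \frac{2}{-7 + \left(V + V\right)} = \frac{2}{-7 + 2 V}$)
$\sqrt{s{\left(Q{\left(13 \right)} \right)} + 237694} = \sqrt{\frac{2}{-7 + 2 \cdot 13} + 237694} = \sqrt{\frac{2}{-7 + 26} + 237694} = \sqrt{\frac{2}{19} + 237694} = \sqrt{\frac{4516188}{19}} = \frac{2 \sqrt{21451893}}{19}$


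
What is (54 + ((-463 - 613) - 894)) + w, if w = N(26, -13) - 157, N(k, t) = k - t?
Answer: -2034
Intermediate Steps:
w = -118 (w = (26 - 1*(-13)) - 157 = (26 + 13) - 157 = 39 - 157 = -118)
(54 + ((-463 - 613) - 894)) + w = (54 + ((-463 - 613) - 894)) - 118 = (54 + (-1076 - 894)) - 118 = (54 - 1970) - 118 = -1916 - 118 = -2034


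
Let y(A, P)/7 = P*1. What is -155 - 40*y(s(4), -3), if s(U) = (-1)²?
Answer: 685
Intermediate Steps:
s(U) = 1
y(A, P) = 7*P (y(A, P) = 7*(P*1) = 7*P)
-155 - 40*y(s(4), -3) = -155 - 280*(-3) = -155 - 40*(-21) = -155 + 840 = 685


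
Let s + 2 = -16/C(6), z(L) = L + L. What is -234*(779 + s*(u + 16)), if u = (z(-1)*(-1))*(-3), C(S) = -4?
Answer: -186966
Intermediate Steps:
z(L) = 2*L
u = -6 (u = ((2*(-1))*(-1))*(-3) = -2*(-1)*(-3) = 2*(-3) = -6)
s = 2 (s = -2 - 16/(-4) = -2 - 16*(-¼) = -2 + 4 = 2)
-234*(779 + s*(u + 16)) = -234*(779 + 2*(-6 + 16)) = -234*(779 + 2*10) = -234*(779 + 20) = -234*799 = -186966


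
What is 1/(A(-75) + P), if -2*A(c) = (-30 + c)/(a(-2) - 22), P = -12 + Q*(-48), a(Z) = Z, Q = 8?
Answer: -16/6371 ≈ -0.0025114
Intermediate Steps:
P = -396 (P = -12 + 8*(-48) = -12 - 384 = -396)
A(c) = -5/8 + c/48 (A(c) = -(-30 + c)/(2*(-2 - 22)) = -(-30 + c)/(2*(-24)) = -(-30 + c)*(-1)/(2*24) = -(5/4 - c/24)/2 = -5/8 + c/48)
1/(A(-75) + P) = 1/((-5/8 + (1/48)*(-75)) - 396) = 1/((-5/8 - 25/16) - 396) = 1/(-35/16 - 396) = 1/(-6371/16) = -16/6371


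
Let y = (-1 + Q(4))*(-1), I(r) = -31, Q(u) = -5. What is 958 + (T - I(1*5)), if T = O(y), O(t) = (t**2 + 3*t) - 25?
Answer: 1018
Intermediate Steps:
y = 6 (y = (-1 - 5)*(-1) = -6*(-1) = 6)
O(t) = -25 + t**2 + 3*t
T = 29 (T = -25 + 6**2 + 3*6 = -25 + 36 + 18 = 29)
958 + (T - I(1*5)) = 958 + (29 - 1*(-31)) = 958 + (29 + 31) = 958 + 60 = 1018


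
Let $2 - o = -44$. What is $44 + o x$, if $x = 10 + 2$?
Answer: $596$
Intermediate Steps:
$o = 46$ ($o = 2 - -44 = 2 + 44 = 46$)
$x = 12$
$44 + o x = 44 + 46 \cdot 12 = 44 + 552 = 596$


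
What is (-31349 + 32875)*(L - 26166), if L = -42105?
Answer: -104181546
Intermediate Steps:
(-31349 + 32875)*(L - 26166) = (-31349 + 32875)*(-42105 - 26166) = 1526*(-68271) = -104181546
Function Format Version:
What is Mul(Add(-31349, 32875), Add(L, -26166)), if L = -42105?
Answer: -104181546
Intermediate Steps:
Mul(Add(-31349, 32875), Add(L, -26166)) = Mul(Add(-31349, 32875), Add(-42105, -26166)) = Mul(1526, -68271) = -104181546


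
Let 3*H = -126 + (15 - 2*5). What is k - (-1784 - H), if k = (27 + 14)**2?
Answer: 10274/3 ≈ 3424.7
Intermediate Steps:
H = -121/3 (H = (-126 + (15 - 2*5))/3 = (-126 + (15 - 10))/3 = (-126 + 5)/3 = (1/3)*(-121) = -121/3 ≈ -40.333)
k = 1681 (k = 41**2 = 1681)
k - (-1784 - H) = 1681 - (-1784 - 1*(-121/3)) = 1681 - (-1784 + 121/3) = 1681 - 1*(-5231/3) = 1681 + 5231/3 = 10274/3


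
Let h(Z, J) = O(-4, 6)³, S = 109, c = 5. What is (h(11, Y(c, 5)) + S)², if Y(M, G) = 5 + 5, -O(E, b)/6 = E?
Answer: 194128489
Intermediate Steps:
O(E, b) = -6*E
Y(M, G) = 10
h(Z, J) = 13824 (h(Z, J) = (-6*(-4))³ = 24³ = 13824)
(h(11, Y(c, 5)) + S)² = (13824 + 109)² = 13933² = 194128489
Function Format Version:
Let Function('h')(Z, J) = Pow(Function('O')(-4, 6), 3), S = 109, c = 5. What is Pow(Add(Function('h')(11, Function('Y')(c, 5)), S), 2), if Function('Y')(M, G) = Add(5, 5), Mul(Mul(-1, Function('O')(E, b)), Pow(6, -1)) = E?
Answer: 194128489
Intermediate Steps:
Function('O')(E, b) = Mul(-6, E)
Function('Y')(M, G) = 10
Function('h')(Z, J) = 13824 (Function('h')(Z, J) = Pow(Mul(-6, -4), 3) = Pow(24, 3) = 13824)
Pow(Add(Function('h')(11, Function('Y')(c, 5)), S), 2) = Pow(Add(13824, 109), 2) = Pow(13933, 2) = 194128489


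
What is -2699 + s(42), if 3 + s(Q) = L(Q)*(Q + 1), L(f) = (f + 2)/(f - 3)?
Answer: -103486/39 ≈ -2653.5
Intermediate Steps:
L(f) = (2 + f)/(-3 + f)
s(Q) = -3 + (1 + Q)*(2 + Q)/(-3 + Q) (s(Q) = -3 + ((2 + Q)/(-3 + Q))*(Q + 1) = -3 + ((2 + Q)/(-3 + Q))*(1 + Q) = -3 + (1 + Q)*(2 + Q)/(-3 + Q))
-2699 + s(42) = -2699 + (11 + 42**2)/(-3 + 42) = -2699 + (11 + 1764)/39 = -2699 + (1/39)*1775 = -2699 + 1775/39 = -103486/39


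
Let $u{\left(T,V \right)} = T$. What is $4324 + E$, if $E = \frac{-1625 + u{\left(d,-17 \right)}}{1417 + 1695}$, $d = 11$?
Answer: $\frac{6727337}{1556} \approx 4323.5$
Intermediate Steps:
$E = - \frac{807}{1556}$ ($E = \frac{-1625 + 11}{1417 + 1695} = - \frac{1614}{3112} = \left(-1614\right) \frac{1}{3112} = - \frac{807}{1556} \approx -0.51864$)
$4324 + E = 4324 - \frac{807}{1556} = \frac{6727337}{1556}$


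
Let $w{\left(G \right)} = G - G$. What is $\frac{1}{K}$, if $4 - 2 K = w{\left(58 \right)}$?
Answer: $\frac{1}{2} \approx 0.5$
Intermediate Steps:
$w{\left(G \right)} = 0$
$K = 2$ ($K = 2 - 0 = 2 + 0 = 2$)
$\frac{1}{K} = \frac{1}{2}$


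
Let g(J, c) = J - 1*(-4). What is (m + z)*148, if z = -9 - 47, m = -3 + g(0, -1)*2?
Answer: -7548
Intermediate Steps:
g(J, c) = 4 + J (g(J, c) = J + 4 = 4 + J)
m = 5 (m = -3 + (4 + 0)*2 = -3 + 4*2 = -3 + 8 = 5)
z = -56
(m + z)*148 = (5 - 56)*148 = -51*148 = -7548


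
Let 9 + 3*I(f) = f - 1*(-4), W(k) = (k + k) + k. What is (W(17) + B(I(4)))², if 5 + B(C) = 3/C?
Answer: 1369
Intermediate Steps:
W(k) = 3*k (W(k) = 2*k + k = 3*k)
I(f) = -5/3 + f/3 (I(f) = -3 + (f - 1*(-4))/3 = -3 + (f + 4)/3 = -3 + (4 + f)/3 = -3 + (4/3 + f/3) = -5/3 + f/3)
B(C) = -5 + 3/C
(W(17) + B(I(4)))² = (3*17 + (-5 + 3/(-5/3 + (⅓)*4)))² = (51 + (-5 + 3/(-5/3 + 4/3)))² = (51 + (-5 + 3/(-⅓)))² = (51 + (-5 + 3*(-3)))² = (51 + (-5 - 9))² = (51 - 14)² = 37² = 1369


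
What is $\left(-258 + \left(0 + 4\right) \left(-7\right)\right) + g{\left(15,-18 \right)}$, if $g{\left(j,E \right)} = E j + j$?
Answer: $-541$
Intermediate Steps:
$g{\left(j,E \right)} = j + E j$
$\left(-258 + \left(0 + 4\right) \left(-7\right)\right) + g{\left(15,-18 \right)} = \left(-258 + \left(0 + 4\right) \left(-7\right)\right) + 15 \left(1 - 18\right) = \left(-258 + 4 \left(-7\right)\right) + 15 \left(-17\right) = \left(-258 - 28\right) - 255 = -286 - 255 = -541$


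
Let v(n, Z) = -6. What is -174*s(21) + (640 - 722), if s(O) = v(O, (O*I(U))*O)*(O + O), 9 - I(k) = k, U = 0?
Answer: 43766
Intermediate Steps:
I(k) = 9 - k
s(O) = -12*O (s(O) = -6*(O + O) = -12*O)
-174*s(21) + (640 - 722) = -(-2088)*21 + (640 - 722) = -174*(-252) - 82 = 43848 - 82 = 43766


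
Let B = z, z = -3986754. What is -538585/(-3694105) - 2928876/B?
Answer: 432226045969/490916262839 ≈ 0.88045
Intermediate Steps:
B = -3986754
-538585/(-3694105) - 2928876/B = -538585/(-3694105) - 2928876/(-3986754) = -538585*(-1/3694105) - 2928876*(-1/3986754) = 107717/738821 + 488146/664459 = 432226045969/490916262839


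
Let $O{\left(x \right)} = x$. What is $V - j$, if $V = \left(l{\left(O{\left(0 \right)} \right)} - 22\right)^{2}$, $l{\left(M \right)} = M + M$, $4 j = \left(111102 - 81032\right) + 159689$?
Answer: $- \frac{187823}{4} \approx -46956.0$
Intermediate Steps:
$j = \frac{189759}{4}$ ($j = \frac{\left(111102 - 81032\right) + 159689}{4} = \frac{30070 + 159689}{4} = \frac{1}{4} \cdot 189759 = \frac{189759}{4} \approx 47440.0$)
$l{\left(M \right)} = 2 M$
$V = 484$ ($V = \left(2 \cdot 0 - 22\right)^{2} = \left(0 - 22\right)^{2} = \left(-22\right)^{2} = 484$)
$V - j = 484 - \frac{189759}{4} = - \frac{187823}{4}$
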